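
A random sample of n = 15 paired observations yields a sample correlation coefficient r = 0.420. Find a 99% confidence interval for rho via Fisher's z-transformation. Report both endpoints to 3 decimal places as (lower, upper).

z_r = atanh(0.420) = 0.447692;  SE = 1/√(n−3) = 1/√12 = 0.288675
z-limits: 0.447692 ± 2.576·0.288675 = 0.447692 ± 0.743627 = [-0.295935, 1.191319]
ρ-limits: (tanh -0.295935, tanh 1.191319) = (-0.288, 0.831)

(-0.288, 0.831)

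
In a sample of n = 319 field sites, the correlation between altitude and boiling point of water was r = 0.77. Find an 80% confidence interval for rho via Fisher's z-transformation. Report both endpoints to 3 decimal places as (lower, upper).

(0.739, 0.798)

z_r = atanh(0.77) = 1.020328;  SE = 1/√(n−3) = 1/√316 = 0.056254
z-limits: 1.020328 ± 1.282·0.056254 = 1.020328 ± 0.072118 = [0.948210, 1.092446]
ρ-limits: (tanh 0.948210, tanh 1.092446) = (0.739, 0.798)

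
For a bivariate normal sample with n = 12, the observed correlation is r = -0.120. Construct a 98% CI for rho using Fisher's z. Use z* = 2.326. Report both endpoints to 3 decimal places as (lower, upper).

(-0.714, 0.575)

Fisher z: z_r = atanh(r) = ½·ln((1+(-0.120))/(1−(-0.120))) = -0.120581
SE(z) = 1/√(n−3) = 1/√9 = 0.333333
98% ⇒ z* = 2.326; margin = 2.326·0.333333 = 0.775333
CI on z-scale: (-0.895914, 0.654752)
Back-transform: tanh(-0.895914) = -0.714302, tanh(0.654752) = 0.574860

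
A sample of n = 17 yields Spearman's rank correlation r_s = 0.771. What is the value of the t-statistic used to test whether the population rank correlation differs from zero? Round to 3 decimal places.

4.689

t = r_s·√(n−2) / √(1−r_s²) with r_s = 0.771, n = 17
  = 0.771·√15 / √(1 − 0.594441)
  = 0.771·3.872983 / 0.636835
  = 2.986070 / 0.636835 = 4.689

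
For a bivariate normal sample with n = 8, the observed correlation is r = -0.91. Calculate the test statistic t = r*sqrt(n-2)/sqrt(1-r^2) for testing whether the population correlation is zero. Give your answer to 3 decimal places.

-5.376

t = r·√(n−2) / √(1−r²) with r = -0.91, n = 8
  = -0.91·√6 / √(1 − 0.8281)
  = -0.91·2.449490 / 0.414608
  = -2.229036 / 0.414608 = -5.376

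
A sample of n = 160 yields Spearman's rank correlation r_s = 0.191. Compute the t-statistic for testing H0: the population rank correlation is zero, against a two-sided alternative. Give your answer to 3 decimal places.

t = r_s·√(n−2) / √(1−r_s²) with r_s = 0.191, n = 160
  = 0.191·√158 / √(1 − 0.036481)
  = 0.191·12.569805 / 0.981590
  = 2.400833 / 0.981590 = 2.446

2.446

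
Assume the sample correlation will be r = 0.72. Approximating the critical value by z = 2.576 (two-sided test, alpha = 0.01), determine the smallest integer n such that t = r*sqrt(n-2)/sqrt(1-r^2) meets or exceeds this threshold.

Need r·√(n−2)/√(1−r²) ≥ 2.576
√(n−2) ≥ 2.576·√(1−0.5184) / 0.72 = 2.576·0.693974 / 0.72 = 2.4829
n−2 ≥ 6.1648  ⇒  n ≥ 8.1648
Smallest integer n = 9

9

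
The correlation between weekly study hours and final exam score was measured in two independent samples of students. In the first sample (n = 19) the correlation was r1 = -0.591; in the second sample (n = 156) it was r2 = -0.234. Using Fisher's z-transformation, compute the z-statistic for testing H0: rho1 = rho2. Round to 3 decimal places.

Fisher z-transforms: z1 = atanh(-0.591) = -0.679201, z2 = atanh(-0.234) = -0.238417; difference d = -0.440784
Var(d) = 1/16 + 1/153 = 0.0625000 + 0.0065359 = 0.0690359
z = d/√Var(d) = -0.440784 / √0.0690359 = -0.440784 / 0.262747 = -1.678

-1.678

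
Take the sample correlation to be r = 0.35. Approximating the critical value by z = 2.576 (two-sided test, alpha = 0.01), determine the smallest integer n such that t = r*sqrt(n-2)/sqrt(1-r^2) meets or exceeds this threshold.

50

r√(n−2)/√(1−r²) ≥ 2.576  ⇔  n−2 ≥ (2.576)²·(1−r²)/r²
(1−r²)/r² = (1−0.1225)/0.1225 = 7.1633
n ≥ 2 + 6.635776·7.1633 = 2 + 47.5341 = 49.5341
⌈49.5341⌉ = 50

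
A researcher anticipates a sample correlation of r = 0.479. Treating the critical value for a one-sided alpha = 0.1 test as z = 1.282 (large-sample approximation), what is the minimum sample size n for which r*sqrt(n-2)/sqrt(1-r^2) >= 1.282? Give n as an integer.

r√(n−2)/√(1−r²) ≥ 1.282  ⇔  n−2 ≥ (1.282)²·(1−r²)/r²
(1−r²)/r² = (1−0.229441)/0.229441 = 3.3584
n ≥ 2 + 1.643524·3.3584 = 2 + 5.5196 = 7.5196
⌈7.5196⌉ = 8

8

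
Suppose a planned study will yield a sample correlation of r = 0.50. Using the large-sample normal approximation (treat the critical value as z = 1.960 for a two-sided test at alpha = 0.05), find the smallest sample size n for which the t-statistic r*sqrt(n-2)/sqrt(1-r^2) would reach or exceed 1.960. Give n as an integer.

r√(n−2)/√(1−r²) ≥ 1.960  ⇔  n−2 ≥ (1.960)²·(1−r²)/r²
(1−r²)/r² = (1−0.2500)/0.2500 = 3.0000
n ≥ 2 + 3.8416·3.0000 = 2 + 11.5248 = 13.5248
⌈13.5248⌉ = 14

14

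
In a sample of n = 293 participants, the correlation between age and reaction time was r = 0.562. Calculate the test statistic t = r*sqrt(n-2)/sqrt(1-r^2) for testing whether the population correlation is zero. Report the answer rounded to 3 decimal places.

t = r·√(n−2) / √(1−r²) with r = 0.562, n = 293
  = 0.562·√291 / √(1 − 0.315844)
  = 0.562·17.058722 / 0.827137
  = 9.587002 / 0.827137 = 11.591

11.591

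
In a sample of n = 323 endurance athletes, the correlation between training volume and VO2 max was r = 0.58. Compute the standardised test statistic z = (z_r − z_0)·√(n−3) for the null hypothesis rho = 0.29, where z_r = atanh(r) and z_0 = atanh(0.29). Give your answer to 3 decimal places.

6.510

z_r = atanh(0.58) = 0.662463,  z_0 = atanh(0.29) = 0.298566
SE = 1/√(n−3) = 1/√320 = 0.055902
z = (z_r − z_0)/SE = (0.662463 − 0.298566) / 0.055902 = 0.363897 / 0.055902 = 6.510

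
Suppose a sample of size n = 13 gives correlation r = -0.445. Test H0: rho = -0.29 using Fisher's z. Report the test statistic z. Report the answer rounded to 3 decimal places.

z_r = atanh(-0.445) = -0.478448,  z_0 = atanh(-0.29) = -0.298566
SE = 1/√(n−3) = 1/√10 = 0.316228
z = (z_r − z_0)/SE = (-0.478448 − (-0.298566)) / 0.316228 = -0.179882 / 0.316228 = -0.569

-0.569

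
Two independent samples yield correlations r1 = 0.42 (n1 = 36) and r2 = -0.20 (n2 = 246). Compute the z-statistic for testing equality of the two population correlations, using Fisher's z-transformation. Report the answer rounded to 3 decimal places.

z1 = atanh(0.42) = 0.447692,  z2 = atanh(-0.20) = -0.202733
SE = √(1/(n1−3) + 1/(n2−3)) = √(1/33 + 1/243) = √(0.0303030 + 0.0041152) = √0.0344182 = 0.185521
z = (z1 − z2)/SE = (0.447692 − (-0.202733)) / 0.185521 = 0.650425 / 0.185521 = 3.506

3.506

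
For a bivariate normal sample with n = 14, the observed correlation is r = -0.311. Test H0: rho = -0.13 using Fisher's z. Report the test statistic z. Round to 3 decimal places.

-0.633

Fisher z: atanh(-0.311) = -0.321652, atanh(-0.13) = -0.130740
z = (z_r − z_0)·√(n−3) = (-0.321652 − (-0.130740))·√11 = -0.190912 · 3.316625 = -0.633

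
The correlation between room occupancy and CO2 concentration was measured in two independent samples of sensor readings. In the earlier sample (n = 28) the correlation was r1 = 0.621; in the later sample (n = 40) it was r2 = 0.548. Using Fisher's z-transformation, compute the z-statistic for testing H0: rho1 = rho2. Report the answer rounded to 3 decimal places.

z1 = atanh(0.621) = 0.726631,  z2 = atanh(0.548) = 0.615518
SE = √(1/(n1−3) + 1/(n2−3)) = √(1/25 + 1/37) = √(0.0400000 + 0.0270270) = √0.0670270 = 0.258896
z = (z1 − z2)/SE = (0.726631 − 0.615518) / 0.258896 = 0.111113 / 0.258896 = 0.429

0.429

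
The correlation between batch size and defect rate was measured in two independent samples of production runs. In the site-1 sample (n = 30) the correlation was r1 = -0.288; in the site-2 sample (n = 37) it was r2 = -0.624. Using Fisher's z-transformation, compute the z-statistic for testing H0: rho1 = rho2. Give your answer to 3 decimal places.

Fisher z-transforms: z1 = atanh(-0.288) = -0.296384, z2 = atanh(-0.624) = -0.731529; difference d = 0.435145
Var(d) = 1/27 + 1/34 = 0.0370370 + 0.0294118 = 0.0664488
z = d/√Var(d) = 0.435145 / √0.0664488 = 0.435145 / 0.257777 = 1.688

1.688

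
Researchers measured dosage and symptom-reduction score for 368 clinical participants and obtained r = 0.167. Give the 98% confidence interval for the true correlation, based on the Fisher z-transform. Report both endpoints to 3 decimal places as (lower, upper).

Fisher z: z_r = atanh(r) = ½·ln((1+0.167)/(1−0.167)) = 0.168579
SE(z) = 1/√(n−3) = 1/√365 = 0.052342
98% ⇒ z* = 2.326; margin = 2.326·0.052342 = 0.121747
CI on z-scale: (0.046832, 0.290326)
Back-transform: tanh(0.046832) = 0.046798, tanh(0.290326) = 0.282435

(0.047, 0.282)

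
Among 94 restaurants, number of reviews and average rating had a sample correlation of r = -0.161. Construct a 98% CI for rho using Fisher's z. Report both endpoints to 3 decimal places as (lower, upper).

z_r = atanh(-0.161) = -0.162413;  SE = 1/√(n−3) = 1/√91 = 0.104828
z-limits: -0.162413 ± 2.326·0.104828 = -0.162413 ± 0.243830 = [-0.406243, 0.081417]
ρ-limits: (tanh -0.406243, tanh 0.081417) = (-0.385, 0.081)

(-0.385, 0.081)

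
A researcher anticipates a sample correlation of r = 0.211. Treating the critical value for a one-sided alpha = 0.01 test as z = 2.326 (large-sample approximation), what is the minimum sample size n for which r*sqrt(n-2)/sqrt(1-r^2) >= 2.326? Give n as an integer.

r√(n−2)/√(1−r²) ≥ 2.326  ⇔  n−2 ≥ (2.326)²·(1−r²)/r²
(1−r²)/r² = (1−0.044521)/0.044521 = 21.4613
n ≥ 2 + 5.410276·21.4613 = 2 + 116.1116 = 118.1116
⌈118.1116⌉ = 119

119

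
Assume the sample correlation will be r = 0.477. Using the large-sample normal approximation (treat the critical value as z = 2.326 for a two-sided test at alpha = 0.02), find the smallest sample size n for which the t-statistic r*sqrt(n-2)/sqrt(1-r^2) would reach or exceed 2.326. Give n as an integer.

r√(n−2)/√(1−r²) ≥ 2.326  ⇔  n−2 ≥ (2.326)²·(1−r²)/r²
(1−r²)/r² = (1−0.227529)/0.227529 = 3.3950
n ≥ 2 + 5.410276·3.3950 = 2 + 18.3679 = 20.3679
⌈20.3679⌉ = 21

21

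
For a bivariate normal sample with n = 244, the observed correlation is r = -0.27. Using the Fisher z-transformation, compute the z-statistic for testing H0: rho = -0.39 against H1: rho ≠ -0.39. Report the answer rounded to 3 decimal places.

2.095

z_r = atanh(-0.27) = -0.276864,  z_0 = atanh(-0.39) = -0.411800
SE = 1/√(n−3) = 1/√241 = 0.064416
z = (z_r − z_0)/SE = (-0.276864 − (-0.411800)) / 0.064416 = 0.134936 / 0.064416 = 2.095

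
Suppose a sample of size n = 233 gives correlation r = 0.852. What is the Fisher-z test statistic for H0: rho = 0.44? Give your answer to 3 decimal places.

11.999

Fisher z: atanh(0.852) = 1.263405, atanh(0.44) = 0.472231
z = (z_r − z_0)·√(n−3) = (1.263405 − 0.472231)·√230 = 0.791174 · 15.165751 = 11.999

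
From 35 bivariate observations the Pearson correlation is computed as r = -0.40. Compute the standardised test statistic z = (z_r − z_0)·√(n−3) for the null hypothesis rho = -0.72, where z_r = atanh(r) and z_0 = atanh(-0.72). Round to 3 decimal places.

Fisher z: atanh(-0.40) = -0.423649, atanh(-0.72) = -0.907645
z = (z_r − z_0)·√(n−3) = (-0.423649 − (-0.907645))·√32 = 0.483996 · 5.656854 = 2.738

2.738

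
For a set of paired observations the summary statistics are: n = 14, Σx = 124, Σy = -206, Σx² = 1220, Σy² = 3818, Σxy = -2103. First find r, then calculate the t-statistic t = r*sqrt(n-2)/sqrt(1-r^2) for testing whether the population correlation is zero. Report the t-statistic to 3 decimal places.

-7.140

S_xy = nΣxy − ΣxΣy = 14·(-2103) − 124·(-206) = -29442 − (-25544) = -3898
S_xx = nΣx² − (Σx)² = 14·1220 − 124² = 17080 − 15376 = 1704
S_yy = nΣy² − (Σy)² = 14·3818 − (-206)² = 53452 − 42436 = 11016
r = S_xy / √(S_xx·S_yy) = -3898 / √(1704·11016) = -3898 / √18771264 = -3898 / 4332.5817 = -0.8997
t = r·√(n−2)/√(1−r²) = -0.8997·√12 / √(1−0.809460) = -3.116652 / 0.436509 = -7.140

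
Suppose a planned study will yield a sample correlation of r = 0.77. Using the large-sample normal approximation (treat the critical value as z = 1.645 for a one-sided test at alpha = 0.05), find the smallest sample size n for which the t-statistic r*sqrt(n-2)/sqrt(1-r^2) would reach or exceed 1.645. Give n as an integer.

4

r√(n−2)/√(1−r²) ≥ 1.645  ⇔  n−2 ≥ (1.645)²·(1−r²)/r²
(1−r²)/r² = (1−0.5929)/0.5929 = 0.6866
n ≥ 2 + 2.706025·0.6866 = 2 + 1.8580 = 3.8580
⌈3.8580⌉ = 4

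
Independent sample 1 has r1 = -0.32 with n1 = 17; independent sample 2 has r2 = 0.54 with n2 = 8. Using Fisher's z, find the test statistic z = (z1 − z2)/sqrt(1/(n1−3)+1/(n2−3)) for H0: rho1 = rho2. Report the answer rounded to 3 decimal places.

Fisher z-transforms: z1 = atanh(-0.32) = -0.331647, z2 = atanh(0.54) = 0.604156; difference d = -0.935803
Var(d) = 1/14 + 1/5 = 0.0714286 + 0.2000000 = 0.2714286
z = d/√Var(d) = -0.935803 / √0.2714286 = -0.935803 / 0.520988 = -1.796

-1.796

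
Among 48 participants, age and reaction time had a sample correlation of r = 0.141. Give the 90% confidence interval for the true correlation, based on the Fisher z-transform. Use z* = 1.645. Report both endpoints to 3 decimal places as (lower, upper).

z_r = atanh(0.141) = 0.141946;  SE = 1/√(n−3) = 1/√45 = 0.149071
z-limits: 0.141946 ± 1.645·0.149071 = 0.141946 ± 0.245222 = [-0.103276, 0.387168]
ρ-limits: (tanh -0.103276, tanh 0.387168) = (-0.103, 0.369)

(-0.103, 0.369)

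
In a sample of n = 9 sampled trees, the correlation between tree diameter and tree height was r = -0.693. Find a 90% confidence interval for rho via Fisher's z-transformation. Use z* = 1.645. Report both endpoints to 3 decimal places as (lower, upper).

(-0.910, -0.180)

Fisher z: z_r = atanh(r) = ½·ln((1+(-0.693))/(1−(-0.693))) = -0.853705
SE(z) = 1/√(n−3) = 1/√6 = 0.408248
90% ⇒ z* = 1.645; margin = 1.645·0.408248 = 0.671568
CI on z-scale: (-1.525273, -0.182137)
Back-transform: tanh(-1.525273) = -0.909612, tanh(-0.182137) = -0.180149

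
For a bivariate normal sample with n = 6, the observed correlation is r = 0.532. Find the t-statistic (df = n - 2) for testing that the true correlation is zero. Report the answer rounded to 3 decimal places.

1.257

1 − r² = 1 − 0.283024 = 0.716976;  √(1−r²) = 0.846744
√(n−2) = √4 = 2.000000
t = r·√(n−2)/√(1−r²) = 0.532 · 2.000000 / 0.846744 = 1.257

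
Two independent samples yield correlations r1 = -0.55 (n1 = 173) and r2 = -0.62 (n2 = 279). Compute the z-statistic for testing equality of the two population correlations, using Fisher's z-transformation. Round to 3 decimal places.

Fisher z-transforms: z1 = atanh(-0.55) = -0.618381, z2 = atanh(-0.62) = -0.725005; difference d = 0.106624
Var(d) = 1/170 + 1/276 = 0.0058824 + 0.0036232 = 0.0095056
z = d/√Var(d) = 0.106624 / √0.0095056 = 0.106624 / 0.097497 = 1.094

1.094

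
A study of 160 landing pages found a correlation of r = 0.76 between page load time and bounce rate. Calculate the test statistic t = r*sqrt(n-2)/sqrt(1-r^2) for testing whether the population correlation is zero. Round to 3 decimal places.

1 − r² = 1 − 0.5776 = 0.4224;  √(1−r²) = 0.649923
√(n−2) = √158 = 12.569805
t = r·√(n−2)/√(1−r²) = 0.76 · 12.569805 / 0.649923 = 14.699

14.699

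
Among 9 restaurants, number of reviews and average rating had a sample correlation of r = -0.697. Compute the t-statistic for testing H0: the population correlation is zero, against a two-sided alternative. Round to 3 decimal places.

-2.572

1 − r² = 1 − 0.485809 = 0.514191;  √(1−r²) = 0.717071
√(n−2) = √7 = 2.645751
t = r·√(n−2)/√(1−r²) = -0.697 · 2.645751 / 0.717071 = -2.572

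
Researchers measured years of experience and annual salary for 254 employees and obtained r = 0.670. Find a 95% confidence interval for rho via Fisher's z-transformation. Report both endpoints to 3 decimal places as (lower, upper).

z_r = atanh(0.670) = 0.810743;  SE = 1/√(n−3) = 1/√251 = 0.063119
z-limits: 0.810743 ± 1.960·0.063119 = 0.810743 ± 0.123713 = [0.687030, 0.934456]
ρ-limits: (tanh 0.687030, tanh 0.934456) = (0.596, 0.733)

(0.596, 0.733)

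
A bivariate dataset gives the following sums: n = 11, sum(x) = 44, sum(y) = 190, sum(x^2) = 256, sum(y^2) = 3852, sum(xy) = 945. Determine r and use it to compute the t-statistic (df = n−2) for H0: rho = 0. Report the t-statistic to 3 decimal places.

5.200

S_xy = nΣxy − ΣxΣy = 11·945 − 44·190 = 10395 − 8360 = 2035
S_xx = nΣx² − (Σx)² = 11·256 − 44² = 2816 − 1936 = 880
S_yy = nΣy² − (Σy)² = 11·3852 − 190² = 42372 − 36100 = 6272
r = S_xy / √(S_xx·S_yy) = 2035 / √(880·6272) = 2035 / √5519360 = 2035 / 2349.3318 = 0.8662
t = r·√(n−2)/√(1−r²) = 0.8662·√9 / √(1−0.750302) = 2.598600 / 0.499698 = 5.200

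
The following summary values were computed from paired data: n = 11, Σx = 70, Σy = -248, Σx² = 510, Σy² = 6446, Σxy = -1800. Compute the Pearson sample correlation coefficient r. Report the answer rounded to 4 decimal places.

Numerator: nΣxy − (Σx)(Σy) = 11·(-1800) − (70)(-248) = -2440
Denominator: √[(nΣx²−(Σx)²)(nΣy²−(Σy)²)]
  nΣx²−(Σx)² = 11·510 − 4900 = 710;  nΣy²−(Σy)² = 11·6446 − 61504 = 9402
  √(710·9402) = √6675420 = 2583.6834
r = -2440 / 2583.6834 = -0.9444

-0.9444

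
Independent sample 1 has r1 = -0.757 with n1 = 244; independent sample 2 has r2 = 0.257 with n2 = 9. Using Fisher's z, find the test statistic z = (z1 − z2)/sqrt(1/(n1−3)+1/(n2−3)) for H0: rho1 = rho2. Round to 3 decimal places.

-3.029

z1 = atanh(-0.757) = -0.989151,  z2 = atanh(0.257) = 0.262894
SE = √(1/(n1−3) + 1/(n2−3)) = √(1/241 + 1/6) = √(0.0041494 + 0.1666667) = √0.1708161 = 0.413299
z = (z1 − z2)/SE = (-0.989151 − 0.262894) / 0.413299 = -1.252045 / 0.413299 = -3.029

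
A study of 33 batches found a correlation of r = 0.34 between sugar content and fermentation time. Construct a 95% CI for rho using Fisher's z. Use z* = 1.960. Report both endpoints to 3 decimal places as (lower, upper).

z_r = atanh(0.34) = 0.354093;  SE = 1/√(n−3) = 1/√30 = 0.182574
z-limits: 0.354093 ± 1.960·0.182574 = 0.354093 ± 0.357845 = [-0.003752, 0.711938]
ρ-limits: (tanh -0.003752, tanh 0.711938) = (-0.004, 0.612)

(-0.004, 0.612)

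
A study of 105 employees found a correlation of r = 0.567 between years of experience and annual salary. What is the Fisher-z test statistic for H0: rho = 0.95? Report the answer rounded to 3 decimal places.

Fisher z: atanh(0.567) = 0.643090, atanh(0.95) = 1.831781
z = (z_r − z_0)·√(n−3) = (0.643090 − 1.831781)·√102 = -1.188691 · 10.099505 = -12.005

-12.005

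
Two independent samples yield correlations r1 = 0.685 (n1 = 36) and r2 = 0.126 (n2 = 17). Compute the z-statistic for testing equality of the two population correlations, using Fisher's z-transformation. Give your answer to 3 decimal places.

z1 = atanh(0.685) = 0.838474,  z2 = atanh(0.126) = 0.126673
SE = √(1/(n1−3) + 1/(n2−3)) = √(1/33 + 1/14) = √(0.0303030 + 0.0714286) = √0.1017316 = 0.318954
z = (z1 − z2)/SE = (0.838474 − 0.126673) / 0.318954 = 0.711801 / 0.318954 = 2.232

2.232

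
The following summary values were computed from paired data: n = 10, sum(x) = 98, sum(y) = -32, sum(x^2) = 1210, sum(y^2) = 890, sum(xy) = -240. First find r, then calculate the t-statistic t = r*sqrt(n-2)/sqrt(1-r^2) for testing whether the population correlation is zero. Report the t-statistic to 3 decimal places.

0.476

Numerator: nΣxy − (Σx)(Σy) = 10·(-240) − (98)(-32) = 736
Denominator: √[(nΣx²−(Σx)²)(nΣy²−(Σy)²)]
  nΣx²−(Σx)² = 10·1210 − 9604 = 2496;  nΣy²−(Σy)² = 10·890 − 1024 = 7876
  √(2496·7876) = √19658496 = 4433.7903
r = 736 / 4433.7903 = 0.1660
t = r·√(n−2)/√(1−r²) = 0.1660·√8 / √(1−0.027556) = 0.469519 / 0.986126 = 0.476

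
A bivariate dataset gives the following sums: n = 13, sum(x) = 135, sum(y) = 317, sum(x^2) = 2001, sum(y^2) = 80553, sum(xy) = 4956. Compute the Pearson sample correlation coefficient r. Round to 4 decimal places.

Numerator: nΣxy − (Σx)(Σy) = 13·4956 − (135)(317) = 21633
Denominator: √[(nΣx²−(Σx)²)(nΣy²−(Σy)²)]
  nΣx²−(Σx)² = 13·2001 − 18225 = 7788;  nΣy²−(Σy)² = 13·80553 − 100489 = 946700
  √(7788·946700) = √7372899600 = 85865.5903
r = 21633 / 85865.5903 = 0.2519

0.2519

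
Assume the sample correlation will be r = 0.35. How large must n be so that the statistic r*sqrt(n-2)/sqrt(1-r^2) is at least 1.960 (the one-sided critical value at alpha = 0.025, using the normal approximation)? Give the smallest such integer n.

30

Need r·√(n−2)/√(1−r²) ≥ 1.960
√(n−2) ≥ 1.960·√(1−0.1225) / 0.35 = 1.960·0.936750 / 0.35 = 5.2458
n−2 ≥ 27.5184  ⇒  n ≥ 29.5184
Smallest integer n = 30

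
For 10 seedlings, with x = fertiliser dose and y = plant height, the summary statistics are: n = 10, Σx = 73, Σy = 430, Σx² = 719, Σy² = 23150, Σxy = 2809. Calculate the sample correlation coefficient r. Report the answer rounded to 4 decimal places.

Numerator: nΣxy − (Σx)(Σy) = 10·2809 − (73)(430) = -3300
Denominator: √[(nΣx²−(Σx)²)(nΣy²−(Σy)²)]
  nΣx²−(Σx)² = 10·719 − 5329 = 1861;  nΣy²−(Σy)² = 10·23150 − 184900 = 46600
  √(1861·46600) = √86722600 = 9312.4970
r = -3300 / 9312.4970 = -0.3544

-0.3544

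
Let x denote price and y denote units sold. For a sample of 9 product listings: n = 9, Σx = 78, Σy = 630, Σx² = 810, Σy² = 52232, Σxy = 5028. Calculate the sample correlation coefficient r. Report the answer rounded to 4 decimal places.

Numerator: nΣxy − (Σx)(Σy) = 9·5028 − (78)(630) = -3888
Denominator: √[(nΣx²−(Σx)²)(nΣy²−(Σy)²)]
  nΣx²−(Σx)² = 9·810 − 6084 = 1206;  nΣy²−(Σy)² = 9·52232 − 396900 = 73188
  √(1206·73188) = √88264728 = 9394.9310
r = -3888 / 9394.9310 = -0.4138

-0.4138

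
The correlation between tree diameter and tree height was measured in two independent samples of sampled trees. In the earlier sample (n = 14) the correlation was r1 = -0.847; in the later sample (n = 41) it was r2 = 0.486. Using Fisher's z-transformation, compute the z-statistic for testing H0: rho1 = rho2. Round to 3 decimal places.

Fisher z-transforms: z1 = atanh(-0.847) = -1.245440, z2 = atanh(0.486) = 0.530810; difference d = -1.776250
Var(d) = 1/11 + 1/38 = 0.0909091 + 0.0263158 = 0.1172249
z = d/√Var(d) = -1.776250 / √0.1172249 = -1.776250 / 0.342381 = -5.188

-5.188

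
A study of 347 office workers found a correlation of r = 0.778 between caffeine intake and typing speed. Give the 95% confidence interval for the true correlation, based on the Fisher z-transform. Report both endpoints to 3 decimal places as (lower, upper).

(0.733, 0.816)

Fisher z: z_r = atanh(r) = ½·ln((1+0.778)/(1−0.778)) = 1.040284
SE(z) = 1/√(n−3) = 1/√344 = 0.053916
95% ⇒ z* = 1.960; margin = 1.960·0.053916 = 0.105675
CI on z-scale: (0.934609, 1.145959)
Back-transform: tanh(0.934609) = 0.732736, tanh(1.145959) = 0.816411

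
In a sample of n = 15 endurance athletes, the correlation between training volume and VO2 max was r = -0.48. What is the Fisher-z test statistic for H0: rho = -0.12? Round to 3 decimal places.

-1.394

Fisher z: atanh(-0.48) = -0.522984, atanh(-0.12) = -0.120581
z = (z_r − z_0)·√(n−3) = (-0.522984 − (-0.120581))·√12 = -0.402403 · 3.464102 = -1.394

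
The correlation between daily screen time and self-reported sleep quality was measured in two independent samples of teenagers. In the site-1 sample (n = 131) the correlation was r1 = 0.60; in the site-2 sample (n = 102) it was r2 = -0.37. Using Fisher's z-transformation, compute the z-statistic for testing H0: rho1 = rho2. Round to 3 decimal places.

z1 = atanh(0.60) = 0.693147,  z2 = atanh(-0.37) = -0.388423
SE = √(1/(n1−3) + 1/(n2−3)) = √(1/128 + 1/99) = √(0.0078125 + 0.0101010) = √0.0179135 = 0.133841
z = (z1 − z2)/SE = (0.693147 − (-0.388423)) / 0.133841 = 1.081570 / 0.133841 = 8.081

8.081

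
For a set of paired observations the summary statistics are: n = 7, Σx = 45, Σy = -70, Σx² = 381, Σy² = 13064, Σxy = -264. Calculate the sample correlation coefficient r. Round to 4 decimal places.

Numerator: nΣxy − (Σx)(Σy) = 7·(-264) − (45)(-70) = 1302
Denominator: √[(nΣx²−(Σx)²)(nΣy²−(Σy)²)]
  nΣx²−(Σx)² = 7·381 − 2025 = 642;  nΣy²−(Σy)² = 7·13064 − 4900 = 86548
  √(642·86548) = √55563816 = 7454.1140
r = 1302 / 7454.1140 = 0.1747

0.1747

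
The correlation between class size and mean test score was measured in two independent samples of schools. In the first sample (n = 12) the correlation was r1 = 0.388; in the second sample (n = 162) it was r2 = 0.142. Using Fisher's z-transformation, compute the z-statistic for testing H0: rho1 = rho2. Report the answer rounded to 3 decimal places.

0.778

Fisher z-transforms: z1 = atanh(0.388) = 0.409443, z2 = atanh(0.142) = 0.142966; difference d = 0.266477
Var(d) = 1/9 + 1/159 = 0.1111111 + 0.0062893 = 0.1174004
z = d/√Var(d) = 0.266477 / √0.1174004 = 0.266477 / 0.342637 = 0.778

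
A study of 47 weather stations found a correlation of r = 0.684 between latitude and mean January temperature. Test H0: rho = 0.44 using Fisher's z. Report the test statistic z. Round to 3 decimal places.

z_r = atanh(0.684) = 0.836592,  z_0 = atanh(0.44) = 0.472231
SE = 1/√(n−3) = 1/√44 = 0.150756
z = (z_r − z_0)/SE = (0.836592 − 0.472231) / 0.150756 = 0.364361 / 0.150756 = 2.417

2.417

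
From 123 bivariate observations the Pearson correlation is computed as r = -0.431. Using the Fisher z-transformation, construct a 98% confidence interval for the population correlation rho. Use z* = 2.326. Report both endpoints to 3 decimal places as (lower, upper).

(-0.587, -0.244)

z_r = atanh(-0.431) = -0.461124;  SE = 1/√(n−3) = 1/√120 = 0.091287
z-limits: -0.461124 ± 2.326·0.091287 = -0.461124 ± 0.212334 = [-0.673458, -0.248790]
ρ-limits: (tanh -0.673458, tanh -0.248790) = (-0.587, -0.244)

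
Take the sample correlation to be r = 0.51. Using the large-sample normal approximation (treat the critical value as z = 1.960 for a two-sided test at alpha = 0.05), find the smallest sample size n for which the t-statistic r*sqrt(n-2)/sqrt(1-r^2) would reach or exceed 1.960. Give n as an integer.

13

r√(n−2)/√(1−r²) ≥ 1.960  ⇔  n−2 ≥ (1.960)²·(1−r²)/r²
(1−r²)/r² = (1−0.2601)/0.2601 = 2.8447
n ≥ 2 + 3.8416·2.8447 = 2 + 10.9282 = 12.9282
⌈12.9282⌉ = 13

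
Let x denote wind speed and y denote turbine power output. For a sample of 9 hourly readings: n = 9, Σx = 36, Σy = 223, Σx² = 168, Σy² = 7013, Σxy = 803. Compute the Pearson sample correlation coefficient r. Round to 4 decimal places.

-0.4710

S_xy = nΣxy − ΣxΣy = 9·803 − 36·223 = 7227 − 8028 = -801
S_xx = nΣx² − (Σx)² = 9·168 − 36² = 1512 − 1296 = 216
S_yy = nΣy² − (Σy)² = 9·7013 − 223² = 63117 − 49729 = 13388
r = S_xy / √(S_xx·S_yy) = -801 / √(216·13388) = -801 / √2891808 = -801 / 1700.5317 = -0.4710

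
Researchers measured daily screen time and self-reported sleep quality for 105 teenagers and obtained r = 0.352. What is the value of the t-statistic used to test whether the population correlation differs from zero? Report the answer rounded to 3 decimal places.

t = r·√(n−2) / √(1−r²) with r = 0.352, n = 105
  = 0.352·√103 / √(1 − 0.123904)
  = 0.352·10.148892 / 0.936000
  = 3.572410 / 0.936000 = 3.817

3.817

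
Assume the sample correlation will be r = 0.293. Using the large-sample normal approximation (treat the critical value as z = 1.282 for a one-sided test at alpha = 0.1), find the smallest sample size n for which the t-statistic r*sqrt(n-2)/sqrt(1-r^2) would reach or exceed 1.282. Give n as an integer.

20

r√(n−2)/√(1−r²) ≥ 1.282  ⇔  n−2 ≥ (1.282)²·(1−r²)/r²
(1−r²)/r² = (1−0.085849)/0.085849 = 10.6484
n ≥ 2 + 1.643524·10.6484 = 2 + 17.5009 = 19.5009
⌈19.5009⌉ = 20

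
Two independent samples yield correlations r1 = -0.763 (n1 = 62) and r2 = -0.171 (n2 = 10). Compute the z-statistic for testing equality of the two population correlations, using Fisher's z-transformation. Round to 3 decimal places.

-2.078

z1 = atanh(-0.763) = -1.003356,  z2 = atanh(-0.171) = -0.172697
SE = √(1/(n1−3) + 1/(n2−3)) = √(1/59 + 1/7) = √(0.0169492 + 0.1428571) = √0.1598063 = 0.399758
z = (z1 − z2)/SE = (-1.003356 − (-0.172697)) / 0.399758 = -0.830659 / 0.399758 = -2.078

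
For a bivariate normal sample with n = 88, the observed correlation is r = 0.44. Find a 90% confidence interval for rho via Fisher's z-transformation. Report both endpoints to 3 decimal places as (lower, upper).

(0.286, 0.572)

Fisher z: z_r = atanh(r) = ½·ln((1+0.44)/(1−0.44)) = 0.472231
SE(z) = 1/√(n−3) = 1/√85 = 0.108465
90% ⇒ z* = 1.645; margin = 1.645·0.108465 = 0.178425
CI on z-scale: (0.293806, 0.650656)
Back-transform: tanh(0.293806) = 0.285634, tanh(0.650656) = 0.572111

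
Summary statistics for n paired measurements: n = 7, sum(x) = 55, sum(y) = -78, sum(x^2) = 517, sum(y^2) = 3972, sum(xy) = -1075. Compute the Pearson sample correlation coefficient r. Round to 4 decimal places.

S_xy = nΣxy − ΣxΣy = 7·(-1075) − 55·(-78) = -7525 − (-4290) = -3235
S_xx = nΣx² − (Σx)² = 7·517 − 55² = 3619 − 3025 = 594
S_yy = nΣy² − (Σy)² = 7·3972 − (-78)² = 27804 − 6084 = 21720
r = S_xy / √(S_xx·S_yy) = -3235 / √(594·21720) = -3235 / √12901680 = -3235 / 3591.8909 = -0.9006

-0.9006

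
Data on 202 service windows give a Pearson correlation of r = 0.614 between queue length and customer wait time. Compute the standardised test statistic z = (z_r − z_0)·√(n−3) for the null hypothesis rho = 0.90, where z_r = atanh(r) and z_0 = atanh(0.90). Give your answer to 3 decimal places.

z_r = atanh(0.614) = 0.715317,  z_0 = atanh(0.90) = 1.472219
SE = 1/√(n−3) = 1/√199 = 0.070888
z = (z_r − z_0)/SE = (0.715317 − 1.472219) / 0.070888 = -0.756902 / 0.070888 = -10.677

-10.677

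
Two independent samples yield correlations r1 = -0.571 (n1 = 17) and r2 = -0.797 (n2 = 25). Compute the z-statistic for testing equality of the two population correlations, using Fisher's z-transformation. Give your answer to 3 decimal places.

Fisher z-transforms: z1 = atanh(-0.571) = -0.649005, z2 = atanh(-0.797) = -1.090334; difference d = 0.441329
Var(d) = 1/14 + 1/22 = 0.0714286 + 0.0454545 = 0.1168831
z = d/√Var(d) = 0.441329 / √0.1168831 = 0.441329 / 0.341882 = 1.291

1.291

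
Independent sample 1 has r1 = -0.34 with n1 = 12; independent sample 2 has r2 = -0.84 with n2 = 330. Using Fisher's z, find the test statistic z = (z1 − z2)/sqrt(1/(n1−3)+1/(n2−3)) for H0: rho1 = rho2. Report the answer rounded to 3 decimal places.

2.566

Fisher z-transforms: z1 = atanh(-0.34) = -0.354093, z2 = atanh(-0.84) = -1.221174; difference d = 0.867081
Var(d) = 1/9 + 1/327 = 0.1111111 + 0.0030581 = 0.1141692
z = d/√Var(d) = 0.867081 / √0.1141692 = 0.867081 / 0.337889 = 2.566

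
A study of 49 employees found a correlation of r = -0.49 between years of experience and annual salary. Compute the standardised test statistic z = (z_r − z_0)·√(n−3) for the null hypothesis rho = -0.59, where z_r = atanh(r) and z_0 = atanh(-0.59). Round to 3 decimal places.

0.960

z_r = atanh(-0.49) = -0.536060,  z_0 = atanh(-0.59) = -0.677666
SE = 1/√(n−3) = 1/√46 = 0.147442
z = (z_r − z_0)/SE = (-0.536060 − (-0.677666)) / 0.147442 = 0.141606 / 0.147442 = 0.960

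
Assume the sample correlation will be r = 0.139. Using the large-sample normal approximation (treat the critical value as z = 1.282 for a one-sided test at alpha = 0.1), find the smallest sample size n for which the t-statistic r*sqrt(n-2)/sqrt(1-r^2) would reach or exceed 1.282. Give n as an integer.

r√(n−2)/√(1−r²) ≥ 1.282  ⇔  n−2 ≥ (1.282)²·(1−r²)/r²
(1−r²)/r² = (1−0.019321)/0.019321 = 50.7572
n ≥ 2 + 1.643524·50.7572 = 2 + 83.4207 = 85.4207
⌈85.4207⌉ = 86

86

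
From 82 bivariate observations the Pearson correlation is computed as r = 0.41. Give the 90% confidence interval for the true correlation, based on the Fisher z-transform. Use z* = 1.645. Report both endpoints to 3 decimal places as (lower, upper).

(0.245, 0.552)

z_r = atanh(0.41) = 0.435611;  SE = 1/√(n−3) = 1/√79 = 0.112509
z-limits: 0.435611 ± 1.645·0.112509 = 0.435611 ± 0.185077 = [0.250534, 0.620688]
ρ-limits: (tanh 0.250534, tanh 0.620688) = (0.245, 0.552)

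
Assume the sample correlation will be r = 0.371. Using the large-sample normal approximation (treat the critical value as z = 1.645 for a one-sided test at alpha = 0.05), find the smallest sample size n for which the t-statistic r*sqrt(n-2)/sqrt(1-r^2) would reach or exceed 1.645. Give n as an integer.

19

Need r·√(n−2)/√(1−r²) ≥ 1.645
√(n−2) ≥ 1.645·√(1−0.137641) / 0.371 = 1.645·0.928633 / 0.371 = 4.1175
n−2 ≥ 16.9538  ⇒  n ≥ 18.9538
Smallest integer n = 19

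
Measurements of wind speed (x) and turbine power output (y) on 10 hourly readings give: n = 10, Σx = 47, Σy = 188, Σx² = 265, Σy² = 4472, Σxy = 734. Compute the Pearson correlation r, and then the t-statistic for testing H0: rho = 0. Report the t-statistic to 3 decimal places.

Numerator: nΣxy − (Σx)(Σy) = 10·734 − (47)(188) = -1496
Denominator: √[(nΣx²−(Σx)²)(nΣy²−(Σy)²)]
  nΣx²−(Σx)² = 10·265 − 2209 = 441;  nΣy²−(Σy)² = 10·4472 − 35344 = 9376
  √(441·9376) = √4134816 = 2033.4247
r = -1496 / 2033.4247 = -0.7357
t = r·√(n−2)/√(1−r²) = -0.7357·√8 / √(1−0.541254) = -2.080874 / 0.677308 = -3.072

-3.072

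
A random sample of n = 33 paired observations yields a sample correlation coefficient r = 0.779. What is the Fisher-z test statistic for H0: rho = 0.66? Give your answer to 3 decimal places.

1.369

z_r = atanh(0.779) = 1.042822,  z_0 = atanh(0.66) = 0.792814
SE = 1/√(n−3) = 1/√30 = 0.182574
z = (z_r − z_0)/SE = (1.042822 − 0.792814) / 0.182574 = 0.250008 / 0.182574 = 1.369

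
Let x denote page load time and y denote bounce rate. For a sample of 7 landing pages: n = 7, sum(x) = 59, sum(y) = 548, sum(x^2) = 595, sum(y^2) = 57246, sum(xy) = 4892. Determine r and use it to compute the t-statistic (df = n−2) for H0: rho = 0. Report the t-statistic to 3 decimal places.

0.530

S_xy = nΣxy − ΣxΣy = 7·4892 − 59·548 = 34244 − 32332 = 1912
S_xx = nΣx² − (Σx)² = 7·595 − 59² = 4165 − 3481 = 684
S_yy = nΣy² − (Σy)² = 7·57246 − 548² = 400722 − 300304 = 100418
r = S_xy / √(S_xx·S_yy) = 1912 / √(684·100418) = 1912 / √68685912 = 1912 / 8287.6964 = 0.2307
t = r·√(n−2)/√(1−r²) = 0.2307·√5 / √(1−0.053222) = 0.515861 / 0.973025 = 0.530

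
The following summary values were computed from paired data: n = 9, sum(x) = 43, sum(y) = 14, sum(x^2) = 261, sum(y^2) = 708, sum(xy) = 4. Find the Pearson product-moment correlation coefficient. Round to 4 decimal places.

S_xy = nΣxy − ΣxΣy = 9·4 − 43·14 = 36 − 602 = -566
S_xx = nΣx² − (Σx)² = 9·261 − 43² = 2349 − 1849 = 500
S_yy = nΣy² − (Σy)² = 9·708 − 14² = 6372 − 196 = 6176
r = S_xy / √(S_xx·S_yy) = -566 / √(500·6176) = -566 / √3088000 = -566 / 1757.2706 = -0.3221

-0.3221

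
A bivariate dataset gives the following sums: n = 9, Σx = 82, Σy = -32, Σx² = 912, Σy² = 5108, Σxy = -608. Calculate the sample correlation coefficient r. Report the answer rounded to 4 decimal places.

S_xy = nΣxy − ΣxΣy = 9·(-608) − 82·(-32) = -5472 − (-2624) = -2848
S_xx = nΣx² − (Σx)² = 9·912 − 82² = 8208 − 6724 = 1484
S_yy = nΣy² − (Σy)² = 9·5108 − (-32)² = 45972 − 1024 = 44948
r = S_xy / √(S_xx·S_yy) = -2848 / √(1484·44948) = -2848 / √66702832 = -2848 / 8167.1802 = -0.3487

-0.3487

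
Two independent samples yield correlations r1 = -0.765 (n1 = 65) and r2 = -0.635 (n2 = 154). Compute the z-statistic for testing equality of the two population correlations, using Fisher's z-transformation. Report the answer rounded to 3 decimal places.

z1 = atanh(-0.765) = -1.008160,  z2 = atanh(-0.635) = -0.749750
SE = √(1/(n1−3) + 1/(n2−3)) = √(1/62 + 1/151) = √(0.0161290 + 0.0066225) = √0.0227515 = 0.150836
z = (z1 − z2)/SE = (-1.008160 − (-0.749750)) / 0.150836 = -0.258410 / 0.150836 = -1.713

-1.713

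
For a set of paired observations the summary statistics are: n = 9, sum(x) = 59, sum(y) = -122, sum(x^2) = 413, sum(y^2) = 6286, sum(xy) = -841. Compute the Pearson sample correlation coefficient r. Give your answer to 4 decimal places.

-0.1183

S_xy = nΣxy − ΣxΣy = 9·(-841) − 59·(-122) = -7569 − (-7198) = -371
S_xx = nΣx² − (Σx)² = 9·413 − 59² = 3717 − 3481 = 236
S_yy = nΣy² − (Σy)² = 9·6286 − (-122)² = 56574 − 14884 = 41690
r = S_xy / √(S_xx·S_yy) = -371 / √(236·41690) = -371 / √9838840 = -371 / 3136.6925 = -0.1183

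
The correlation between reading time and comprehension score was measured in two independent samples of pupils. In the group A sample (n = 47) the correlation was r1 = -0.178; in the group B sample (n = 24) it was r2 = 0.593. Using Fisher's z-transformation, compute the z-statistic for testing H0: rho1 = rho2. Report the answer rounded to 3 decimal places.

-3.251

Fisher z-transforms: z1 = atanh(-0.178) = -0.179916, z2 = atanh(0.593) = 0.682281; difference d = -0.862197
Var(d) = 1/44 + 1/21 = 0.0227273 + 0.0476190 = 0.0703463
z = d/√Var(d) = -0.862197 / √0.0703463 = -0.862197 / 0.265229 = -3.251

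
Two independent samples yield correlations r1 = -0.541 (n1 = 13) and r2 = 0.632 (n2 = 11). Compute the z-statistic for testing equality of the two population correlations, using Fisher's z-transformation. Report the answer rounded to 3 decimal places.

-2.847

Fisher z-transforms: z1 = atanh(-0.541) = -0.605568, z2 = atanh(0.632) = 0.744739; difference d = -1.350307
Var(d) = 1/10 + 1/8 = 0.1000000 + 0.1250000 = 0.2250000
z = d/√Var(d) = -1.350307 / √0.2250000 = -1.350307 / 0.474342 = -2.847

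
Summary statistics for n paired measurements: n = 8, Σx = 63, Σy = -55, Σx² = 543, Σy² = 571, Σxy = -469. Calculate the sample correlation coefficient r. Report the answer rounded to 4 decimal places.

-0.3773

S_xy = nΣxy − ΣxΣy = 8·(-469) − 63·(-55) = -3752 − (-3465) = -287
S_xx = nΣx² − (Σx)² = 8·543 − 63² = 4344 − 3969 = 375
S_yy = nΣy² − (Σy)² = 8·571 − (-55)² = 4568 − 3025 = 1543
r = S_xy / √(S_xx·S_yy) = -287 / √(375·1543) = -287 / √578625 = -287 / 760.6740 = -0.3773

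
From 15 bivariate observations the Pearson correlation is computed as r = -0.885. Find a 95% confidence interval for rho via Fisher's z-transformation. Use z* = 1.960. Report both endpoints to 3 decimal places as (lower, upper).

(-0.961, -0.682)

z_r = atanh(-0.885) = -1.398375;  SE = 1/√(n−3) = 1/√12 = 0.288675
z-limits: -1.398375 ± 1.960·0.288675 = -1.398375 ± 0.565803 = [-1.964178, -0.832572]
ρ-limits: (tanh -1.964178, tanh -0.832572) = (-0.961, -0.682)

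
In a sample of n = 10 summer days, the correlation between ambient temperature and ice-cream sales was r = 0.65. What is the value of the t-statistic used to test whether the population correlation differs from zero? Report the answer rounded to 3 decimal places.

2.419

t = r·√(n−2) / √(1−r²) with r = 0.65, n = 10
  = 0.65·√8 / √(1 − 0.4225)
  = 0.65·2.828427 / 0.759934
  = 1.838478 / 0.759934 = 2.419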